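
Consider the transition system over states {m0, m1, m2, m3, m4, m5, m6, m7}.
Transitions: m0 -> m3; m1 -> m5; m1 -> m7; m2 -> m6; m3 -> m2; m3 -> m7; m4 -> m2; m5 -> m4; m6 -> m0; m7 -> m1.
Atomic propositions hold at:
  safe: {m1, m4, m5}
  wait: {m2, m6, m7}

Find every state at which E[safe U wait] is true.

E[safe U wait]: least fixpoint, start Z0 = Sat(wait) = {m2, m6, m7}, add states in Sat(safe) with some successor in Z. Z1 = {m1, m2, m4, m6, m7}; Z2 = {m1, m2, m4, m5, m6, m7}; fixed.
Sat(E[safe U wait]) = {m1, m2, m4, m5, m6, m7}

{m1, m2, m4, m5, m6, m7}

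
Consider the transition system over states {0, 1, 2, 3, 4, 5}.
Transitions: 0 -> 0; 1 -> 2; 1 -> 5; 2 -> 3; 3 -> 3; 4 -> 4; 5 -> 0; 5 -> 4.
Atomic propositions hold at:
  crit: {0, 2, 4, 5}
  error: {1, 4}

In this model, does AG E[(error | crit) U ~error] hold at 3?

Yes

Sat(error | crit) = {0, 1, 2, 4, 5}
Sat(~error) = {0, 2, 3, 5}
E[(error | crit) U ~error]: least fixpoint, start Z0 = Sat(~error) = {0, 2, 3, 5}, add states in Sat(error | crit) with some successor in Z. Z1 = {0, 1, 2, 3, 5}; fixed.
Sat(E[(error | crit) U ~error]) = {0, 1, 2, 3, 5}
AG E[(error | crit) U ~error]: greatest fixpoint, start Z0 = {0, 1, 2, 3, 5}, keep only states in Sat with every successor in Z. Z1 = {0, 1, 2, 3}; Z2 = {0, 2, 3}; fixed.
Sat(AG E[(error | crit) U ~error]) = {0, 2, 3}
3 ∈ Sat(AG E[(error | crit) U ~error]) = {0, 2, 3}, so the formula holds at 3.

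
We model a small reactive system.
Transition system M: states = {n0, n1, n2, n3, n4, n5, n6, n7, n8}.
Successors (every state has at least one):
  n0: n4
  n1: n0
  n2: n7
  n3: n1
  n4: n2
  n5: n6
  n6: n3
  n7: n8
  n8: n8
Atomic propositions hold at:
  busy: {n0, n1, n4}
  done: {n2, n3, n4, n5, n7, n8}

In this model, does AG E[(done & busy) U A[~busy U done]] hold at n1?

No

Sat(done & busy) = {n4}
Sat(~busy) = {n2, n3, n5, n6, n7, n8}
A[~busy U done]: least fixpoint, start Z0 = Sat(done) = {n2, n3, n4, n5, n7, n8}, add states in Sat(~busy) with every successor in Z. Z1 = {n2, n3, n4, n5, n6, n7, n8}; fixed.
Sat(A[~busy U done]) = {n2, n3, n4, n5, n6, n7, n8}
E[(done & busy) U A[~busy U done]]: least fixpoint, start Z0 = Sat(A[~busy U done]) = {n2, n3, n4, n5, n6, n7, n8}, add states in Sat(done & busy) with some successor in Z. Already a fixed point.
Sat(E[(done & busy) U A[~busy U done]]) = {n2, n3, n4, n5, n6, n7, n8}
AG E[(done & busy) U A[~busy U done]]: greatest fixpoint, start Z0 = {n2, n3, n4, n5, n6, n7, n8}, keep only states in Sat with every successor in Z. Z1 = {n2, n4, n5, n6, n7, n8}; Z2 = {n2, n4, n5, n7, n8}; Z3 = {n2, n4, n7, n8}; fixed.
Sat(AG E[(done & busy) U A[~busy U done]]) = {n2, n4, n7, n8}
n1 ∉ Sat(AG E[(done & busy) U A[~busy U done]]) = {n2, n4, n7, n8}, so the formula does not hold at n1.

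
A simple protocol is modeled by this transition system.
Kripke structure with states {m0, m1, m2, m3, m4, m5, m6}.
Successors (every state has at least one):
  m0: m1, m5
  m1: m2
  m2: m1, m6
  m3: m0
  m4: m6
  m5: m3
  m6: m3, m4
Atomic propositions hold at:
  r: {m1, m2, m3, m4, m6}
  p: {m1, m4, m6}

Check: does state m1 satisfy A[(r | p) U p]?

Yes

Sat(r | p) = {m1, m2, m3, m4, m6}
A[(r | p) U p]: least fixpoint, start Z0 = Sat(p) = {m1, m4, m6}, add states in Sat(r | p) with every successor in Z. Z1 = {m1, m2, m4, m6}; fixed.
Sat(A[(r | p) U p]) = {m1, m2, m4, m6}
m1 ∈ Sat(A[(r | p) U p]) = {m1, m2, m4, m6}, so the formula holds at m1.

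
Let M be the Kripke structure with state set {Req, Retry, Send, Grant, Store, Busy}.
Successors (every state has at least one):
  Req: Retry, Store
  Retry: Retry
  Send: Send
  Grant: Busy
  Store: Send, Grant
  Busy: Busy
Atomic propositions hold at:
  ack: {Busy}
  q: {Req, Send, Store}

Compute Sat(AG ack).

{Busy}

AG ack: greatest fixpoint, start Z0 = {Busy}, keep only states in Sat with every successor in Z. Already a fixed point.
Sat(AG ack) = {Busy}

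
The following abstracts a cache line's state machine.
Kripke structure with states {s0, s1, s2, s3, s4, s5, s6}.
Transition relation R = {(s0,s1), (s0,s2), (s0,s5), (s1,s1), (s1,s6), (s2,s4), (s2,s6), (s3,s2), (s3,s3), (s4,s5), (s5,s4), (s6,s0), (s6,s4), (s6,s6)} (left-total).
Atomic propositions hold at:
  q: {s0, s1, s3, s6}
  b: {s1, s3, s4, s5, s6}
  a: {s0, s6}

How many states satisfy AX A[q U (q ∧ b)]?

Sat(q ∧ b) = {s1, s3, s6}
A[q U (q ∧ b)]: least fixpoint, start Z0 = Sat((q ∧ b)) = {s1, s3, s6}, add states in Sat(q) with every successor in Z. Already a fixed point.
Sat(A[q U (q ∧ b)]) = {s1, s3, s6}
Sat(AX A[q U (q ∧ b)]) = {s : every successor in {s1, s3, s6}} = {s1}
|Sat(AX A[q U (q ∧ b)])| = |{s1}| = 1.

1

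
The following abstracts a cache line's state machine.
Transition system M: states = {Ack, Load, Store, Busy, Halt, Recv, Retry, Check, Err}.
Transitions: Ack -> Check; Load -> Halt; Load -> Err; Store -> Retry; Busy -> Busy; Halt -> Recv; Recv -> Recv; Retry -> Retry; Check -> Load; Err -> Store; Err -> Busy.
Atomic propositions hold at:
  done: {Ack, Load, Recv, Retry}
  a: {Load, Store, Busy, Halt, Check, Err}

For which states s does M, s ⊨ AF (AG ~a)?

Sat(~a) = {Ack, Recv, Retry}
AG ~a: greatest fixpoint, start Z0 = {Ack, Recv, Retry}, keep only states in Sat with every successor in Z. Z1 = {Recv, Retry}; fixed.
Sat(AG ~a) = {Recv, Retry}
AF (AG ~a): least fixpoint, start Z0 = {Recv, Retry}, add states with every successor in Z. Z1 = {Store, Halt, Recv, Retry}; fixed.
Sat(AF (AG ~a)) = {Store, Halt, Recv, Retry}

{Store, Halt, Recv, Retry}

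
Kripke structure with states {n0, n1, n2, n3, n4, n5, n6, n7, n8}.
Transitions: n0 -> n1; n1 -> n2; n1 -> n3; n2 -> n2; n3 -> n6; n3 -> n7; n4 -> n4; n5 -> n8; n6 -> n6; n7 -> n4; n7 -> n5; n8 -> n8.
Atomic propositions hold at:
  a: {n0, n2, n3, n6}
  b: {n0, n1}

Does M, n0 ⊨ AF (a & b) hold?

Sat(a & b) = {n0}
AF (a & b): least fixpoint, start Z0 = {n0}, add states with every successor in Z. Already a fixed point.
Sat(AF (a & b)) = {n0}
n0 ∈ Sat(AF (a & b)) = {n0}, so the formula holds at n0.

Yes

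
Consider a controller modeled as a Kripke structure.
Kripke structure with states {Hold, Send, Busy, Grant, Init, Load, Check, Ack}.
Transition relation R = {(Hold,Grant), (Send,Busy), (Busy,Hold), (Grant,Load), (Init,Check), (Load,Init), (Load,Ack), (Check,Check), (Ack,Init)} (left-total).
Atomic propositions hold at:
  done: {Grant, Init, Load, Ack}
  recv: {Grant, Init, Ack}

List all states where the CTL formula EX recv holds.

{Hold, Load, Ack}

Sat(EX recv) = {s : some successor in {Grant, Init, Ack}} = {Hold, Load, Ack}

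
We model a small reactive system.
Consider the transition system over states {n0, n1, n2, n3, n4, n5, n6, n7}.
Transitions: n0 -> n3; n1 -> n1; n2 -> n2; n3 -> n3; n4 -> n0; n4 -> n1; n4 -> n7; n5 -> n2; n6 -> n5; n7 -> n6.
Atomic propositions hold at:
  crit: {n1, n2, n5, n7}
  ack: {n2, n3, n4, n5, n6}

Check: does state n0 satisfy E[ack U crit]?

No

E[ack U crit]: least fixpoint, start Z0 = Sat(crit) = {n1, n2, n5, n7}, add states in Sat(ack) with some successor in Z. Z1 = {n1, n2, n4, n5, n6, n7}; fixed.
Sat(E[ack U crit]) = {n1, n2, n4, n5, n6, n7}
n0 ∉ Sat(E[ack U crit]) = {n1, n2, n4, n5, n6, n7}, so the formula does not hold at n0.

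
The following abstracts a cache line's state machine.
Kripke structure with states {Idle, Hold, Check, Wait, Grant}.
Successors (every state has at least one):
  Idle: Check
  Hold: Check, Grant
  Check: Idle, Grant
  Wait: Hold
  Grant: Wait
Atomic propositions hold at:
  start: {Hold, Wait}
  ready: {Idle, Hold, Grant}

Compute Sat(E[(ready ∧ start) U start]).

Sat(ready ∧ start) = {Hold}
E[(ready ∧ start) U start]: least fixpoint, start Z0 = Sat(start) = {Hold, Wait}, add states in Sat(ready ∧ start) with some successor in Z. Already a fixed point.
Sat(E[(ready ∧ start) U start]) = {Hold, Wait}

{Hold, Wait}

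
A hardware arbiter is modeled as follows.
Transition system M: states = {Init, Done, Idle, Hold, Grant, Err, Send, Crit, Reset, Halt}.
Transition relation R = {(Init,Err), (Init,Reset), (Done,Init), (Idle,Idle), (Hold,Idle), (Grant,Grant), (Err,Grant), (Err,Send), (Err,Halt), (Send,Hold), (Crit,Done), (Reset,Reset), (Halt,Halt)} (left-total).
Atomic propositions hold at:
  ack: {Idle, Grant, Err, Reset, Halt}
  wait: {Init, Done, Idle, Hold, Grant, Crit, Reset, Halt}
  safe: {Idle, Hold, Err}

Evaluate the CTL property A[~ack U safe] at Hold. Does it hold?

Sat(~ack) = {Init, Done, Hold, Send, Crit}
A[~ack U safe]: least fixpoint, start Z0 = Sat(safe) = {Idle, Hold, Err}, add states in Sat(~ack) with every successor in Z. Z1 = {Idle, Hold, Err, Send}; fixed.
Sat(A[~ack U safe]) = {Idle, Hold, Err, Send}
Hold ∈ Sat(A[~ack U safe]) = {Idle, Hold, Err, Send}, so the formula holds at Hold.

Yes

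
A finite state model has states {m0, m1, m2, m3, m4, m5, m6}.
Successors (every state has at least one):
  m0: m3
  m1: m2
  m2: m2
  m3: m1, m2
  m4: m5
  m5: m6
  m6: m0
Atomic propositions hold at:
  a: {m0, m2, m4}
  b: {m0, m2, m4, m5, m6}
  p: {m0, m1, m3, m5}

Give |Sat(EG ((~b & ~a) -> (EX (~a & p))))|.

Sat(~b) = {m1, m3}
Sat(~a) = {m1, m3, m5, m6}
Sat(~b & ~a) = {m1, m3}
Sat(~a & p) = {m1, m3, m5}
Sat(EX (~a & p)) = {s : some successor in {m1, m3, m5}} = {m0, m3, m4}
Sat((~b & ~a) -> (EX (~a & p))) = {m0, m2, m3, m4, m5, m6}
EG ((~b & ~a) -> (EX (~a & p))): greatest fixpoint, start Z0 = {m0, m2, m3, m4, m5, m6}, keep only states in Sat with some successor in Z. Already a fixed point.
Sat(EG ((~b & ~a) -> (EX (~a & p)))) = {m0, m2, m3, m4, m5, m6}
|Sat(EG ((~b & ~a) -> (EX (~a & p))))| = |{m0, m2, m3, m4, m5, m6}| = 6.

6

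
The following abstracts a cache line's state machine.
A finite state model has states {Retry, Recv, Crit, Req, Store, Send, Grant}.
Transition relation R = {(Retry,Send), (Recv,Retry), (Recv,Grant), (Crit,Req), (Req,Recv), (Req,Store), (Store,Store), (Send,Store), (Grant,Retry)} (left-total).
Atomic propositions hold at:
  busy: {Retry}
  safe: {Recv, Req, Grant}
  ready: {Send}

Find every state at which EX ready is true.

Sat(EX ready) = {s : some successor in {Send}} = {Retry}

{Retry}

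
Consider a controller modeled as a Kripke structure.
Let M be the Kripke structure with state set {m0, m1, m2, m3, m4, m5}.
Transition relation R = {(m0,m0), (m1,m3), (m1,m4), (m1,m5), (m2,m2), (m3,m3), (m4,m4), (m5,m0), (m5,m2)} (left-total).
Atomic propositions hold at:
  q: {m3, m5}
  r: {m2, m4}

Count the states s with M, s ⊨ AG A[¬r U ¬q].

4

Sat(¬r) = {m0, m1, m3, m5}
Sat(¬q) = {m0, m1, m2, m4}
A[¬r U ¬q]: least fixpoint, start Z0 = Sat(¬q) = {m0, m1, m2, m4}, add states in Sat(¬r) with every successor in Z. Z1 = {m0, m1, m2, m4, m5}; fixed.
Sat(A[¬r U ¬q]) = {m0, m1, m2, m4, m5}
AG A[¬r U ¬q]: greatest fixpoint, start Z0 = {m0, m1, m2, m4, m5}, keep only states in Sat with every successor in Z. Z1 = {m0, m2, m4, m5}; fixed.
Sat(AG A[¬r U ¬q]) = {m0, m2, m4, m5}
|Sat(AG A[¬r U ¬q])| = |{m0, m2, m4, m5}| = 4.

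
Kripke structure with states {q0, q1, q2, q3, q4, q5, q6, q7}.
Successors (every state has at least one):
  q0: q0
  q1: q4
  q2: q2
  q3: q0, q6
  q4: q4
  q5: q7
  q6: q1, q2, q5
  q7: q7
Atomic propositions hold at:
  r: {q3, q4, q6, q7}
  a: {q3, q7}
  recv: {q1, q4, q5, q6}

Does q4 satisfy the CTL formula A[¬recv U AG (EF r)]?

Yes

Sat(¬recv) = {q0, q2, q3, q7}
EF r: least fixpoint, start Z0 = {q3, q4, q6, q7}, add states with some successor in Z. Z1 = {q1, q3, q4, q5, q6, q7}; fixed.
Sat(EF r) = {q1, q3, q4, q5, q6, q7}
AG (EF r): greatest fixpoint, start Z0 = {q1, q3, q4, q5, q6, q7}, keep only states in Sat with every successor in Z. Z1 = {q1, q4, q5, q7}; fixed.
Sat(AG (EF r)) = {q1, q4, q5, q7}
A[¬recv U AG (EF r)]: least fixpoint, start Z0 = Sat(AG (EF r)) = {q1, q4, q5, q7}, add states in Sat(¬recv) with every successor in Z. Already a fixed point.
Sat(A[¬recv U AG (EF r)]) = {q1, q4, q5, q7}
q4 ∈ Sat(A[¬recv U AG (EF r)]) = {q1, q4, q5, q7}, so the formula holds at q4.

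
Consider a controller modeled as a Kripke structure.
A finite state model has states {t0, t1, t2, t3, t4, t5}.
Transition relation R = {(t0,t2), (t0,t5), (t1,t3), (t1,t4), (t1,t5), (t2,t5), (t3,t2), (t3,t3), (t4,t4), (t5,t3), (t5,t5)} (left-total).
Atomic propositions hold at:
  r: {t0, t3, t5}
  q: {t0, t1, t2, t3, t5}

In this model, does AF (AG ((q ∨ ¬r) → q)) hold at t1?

Sat(¬r) = {t1, t2, t4}
Sat(q ∨ ¬r) = {t0, t1, t2, t3, t4, t5}
Sat((q ∨ ¬r) → q) = {t0, t1, t2, t3, t5}
AG ((q ∨ ¬r) → q): greatest fixpoint, start Z0 = {t0, t1, t2, t3, t5}, keep only states in Sat with every successor in Z. Z1 = {t0, t2, t3, t5}; fixed.
Sat(AG ((q ∨ ¬r) → q)) = {t0, t2, t3, t5}
AF (AG ((q ∨ ¬r) → q)): least fixpoint, start Z0 = {t0, t2, t3, t5}, add states with every successor in Z. Already a fixed point.
Sat(AF (AG ((q ∨ ¬r) → q))) = {t0, t2, t3, t5}
t1 ∉ Sat(AF (AG ((q ∨ ¬r) → q))) = {t0, t2, t3, t5}, so the formula does not hold at t1.

No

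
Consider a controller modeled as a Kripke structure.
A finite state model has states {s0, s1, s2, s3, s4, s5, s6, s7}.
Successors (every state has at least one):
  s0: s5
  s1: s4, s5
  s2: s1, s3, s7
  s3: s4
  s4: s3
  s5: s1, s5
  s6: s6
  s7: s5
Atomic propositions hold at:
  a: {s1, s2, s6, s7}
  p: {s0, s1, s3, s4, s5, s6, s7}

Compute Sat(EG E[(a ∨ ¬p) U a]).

{s6}

Sat(¬p) = {s2}
Sat(a ∨ ¬p) = {s1, s2, s6, s7}
E[(a ∨ ¬p) U a]: least fixpoint, start Z0 = Sat(a) = {s1, s2, s6, s7}, add states in Sat(a ∨ ¬p) with some successor in Z. Already a fixed point.
Sat(E[(a ∨ ¬p) U a]) = {s1, s2, s6, s7}
EG E[(a ∨ ¬p) U a]: greatest fixpoint, start Z0 = {s1, s2, s6, s7}, keep only states in Sat with some successor in Z. Z1 = {s2, s6}; Z2 = {s6}; fixed.
Sat(EG E[(a ∨ ¬p) U a]) = {s6}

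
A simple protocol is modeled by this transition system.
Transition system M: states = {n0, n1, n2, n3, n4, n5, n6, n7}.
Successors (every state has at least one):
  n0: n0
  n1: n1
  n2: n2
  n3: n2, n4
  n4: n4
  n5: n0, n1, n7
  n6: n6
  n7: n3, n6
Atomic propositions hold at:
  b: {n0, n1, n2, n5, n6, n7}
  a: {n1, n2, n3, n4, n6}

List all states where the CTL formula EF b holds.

EF b: least fixpoint, start Z0 = {n0, n1, n2, n5, n6, n7}, add states with some successor in Z. Z1 = {n0, n1, n2, n3, n5, n6, n7}; fixed.
Sat(EF b) = {n0, n1, n2, n3, n5, n6, n7}

{n0, n1, n2, n3, n5, n6, n7}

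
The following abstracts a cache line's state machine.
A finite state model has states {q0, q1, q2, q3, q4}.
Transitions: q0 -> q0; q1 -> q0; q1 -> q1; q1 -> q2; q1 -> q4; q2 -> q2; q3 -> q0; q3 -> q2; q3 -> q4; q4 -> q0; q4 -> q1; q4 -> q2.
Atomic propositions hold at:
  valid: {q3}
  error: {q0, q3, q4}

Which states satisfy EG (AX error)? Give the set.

{q0}

Sat(AX error) = {s : every successor in {q0, q3, q4}} = {q0}
EG (AX error): greatest fixpoint, start Z0 = {q0}, keep only states in Sat with some successor in Z. Already a fixed point.
Sat(EG (AX error)) = {q0}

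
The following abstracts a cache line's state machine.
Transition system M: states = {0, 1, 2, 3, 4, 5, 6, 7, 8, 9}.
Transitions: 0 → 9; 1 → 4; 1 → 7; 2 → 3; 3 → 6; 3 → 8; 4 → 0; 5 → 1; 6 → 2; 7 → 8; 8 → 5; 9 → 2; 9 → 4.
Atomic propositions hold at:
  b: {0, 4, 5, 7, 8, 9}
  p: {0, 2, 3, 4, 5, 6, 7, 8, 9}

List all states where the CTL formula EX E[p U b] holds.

{0, 1, 2, 3, 4, 6, 7, 8, 9}

E[p U b]: least fixpoint, start Z0 = Sat(b) = {0, 4, 5, 7, 8, 9}, add states in Sat(p) with some successor in Z. Z1 = {0, 3, 4, 5, 7, 8, 9}; Z2 = {0, 2, 3, 4, 5, 7, 8, 9}; Z3 = {0, 2, 3, 4, 5, 6, 7, 8, 9}; fixed.
Sat(E[p U b]) = {0, 2, 3, 4, 5, 6, 7, 8, 9}
Sat(EX E[p U b]) = {s : some successor in {0, 2, 3, 4, 5, 6, 7, 8, 9}} = {0, 1, 2, 3, 4, 6, 7, 8, 9}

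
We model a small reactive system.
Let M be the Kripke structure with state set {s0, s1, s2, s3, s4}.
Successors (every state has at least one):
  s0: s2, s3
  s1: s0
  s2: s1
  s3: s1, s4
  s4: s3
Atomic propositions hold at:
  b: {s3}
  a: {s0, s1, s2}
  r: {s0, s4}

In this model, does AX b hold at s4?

Yes

Sat(AX b) = {s : every successor in {s3}} = {s4}
s4 ∈ Sat(AX b) = {s4}, so the formula holds at s4.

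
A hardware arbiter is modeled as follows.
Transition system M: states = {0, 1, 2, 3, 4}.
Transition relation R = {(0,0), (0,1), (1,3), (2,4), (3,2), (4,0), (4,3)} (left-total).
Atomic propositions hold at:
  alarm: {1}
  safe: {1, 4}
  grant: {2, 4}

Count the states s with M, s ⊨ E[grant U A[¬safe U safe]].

Sat(¬safe) = {0, 2, 3}
A[¬safe U safe]: least fixpoint, start Z0 = Sat(safe) = {1, 4}, add states in Sat(¬safe) with every successor in Z. Z1 = {1, 2, 4}; Z2 = {1, 2, 3, 4}; fixed.
Sat(A[¬safe U safe]) = {1, 2, 3, 4}
E[grant U A[¬safe U safe]]: least fixpoint, start Z0 = Sat(A[¬safe U safe]) = {1, 2, 3, 4}, add states in Sat(grant) with some successor in Z. Already a fixed point.
Sat(E[grant U A[¬safe U safe]]) = {1, 2, 3, 4}
|Sat(E[grant U A[¬safe U safe]])| = |{1, 2, 3, 4}| = 4.

4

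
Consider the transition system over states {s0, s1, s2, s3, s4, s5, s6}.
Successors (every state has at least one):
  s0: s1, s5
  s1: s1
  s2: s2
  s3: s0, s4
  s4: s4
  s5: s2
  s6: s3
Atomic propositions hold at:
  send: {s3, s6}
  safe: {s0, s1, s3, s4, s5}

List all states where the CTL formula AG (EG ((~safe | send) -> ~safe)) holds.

Sat(~safe) = {s2, s6}
Sat(~safe | send) = {s2, s3, s6}
Sat((~safe | send) -> ~safe) = {s0, s1, s2, s4, s5, s6}
EG ((~safe | send) -> ~safe): greatest fixpoint, start Z0 = {s0, s1, s2, s4, s5, s6}, keep only states in Sat with some successor in Z. Z1 = {s0, s1, s2, s4, s5}; fixed.
Sat(EG ((~safe | send) -> ~safe)) = {s0, s1, s2, s4, s5}
AG (EG ((~safe | send) -> ~safe)): greatest fixpoint, start Z0 = {s0, s1, s2, s4, s5}, keep only states in Sat with every successor in Z. Already a fixed point.
Sat(AG (EG ((~safe | send) -> ~safe))) = {s0, s1, s2, s4, s5}

{s0, s1, s2, s4, s5}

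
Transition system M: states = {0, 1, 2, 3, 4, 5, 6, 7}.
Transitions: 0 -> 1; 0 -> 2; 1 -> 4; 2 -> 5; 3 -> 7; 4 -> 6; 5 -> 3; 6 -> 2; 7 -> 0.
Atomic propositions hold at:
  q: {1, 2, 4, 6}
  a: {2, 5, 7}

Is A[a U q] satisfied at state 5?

No

A[a U q]: least fixpoint, start Z0 = Sat(q) = {1, 2, 4, 6}, add states in Sat(a) with every successor in Z. Already a fixed point.
Sat(A[a U q]) = {1, 2, 4, 6}
5 ∉ Sat(A[a U q]) = {1, 2, 4, 6}, so the formula does not hold at 5.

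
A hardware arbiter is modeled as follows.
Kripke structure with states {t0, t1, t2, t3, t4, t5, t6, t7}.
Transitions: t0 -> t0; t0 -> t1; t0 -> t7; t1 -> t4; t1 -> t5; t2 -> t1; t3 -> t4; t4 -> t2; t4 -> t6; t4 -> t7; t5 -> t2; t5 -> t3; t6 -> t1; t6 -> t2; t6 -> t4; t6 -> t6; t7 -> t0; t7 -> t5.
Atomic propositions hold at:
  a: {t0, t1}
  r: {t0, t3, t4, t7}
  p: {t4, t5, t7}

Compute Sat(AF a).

AF a: least fixpoint, start Z0 = {t0, t1}, add states with every successor in Z. Z1 = {t0, t1, t2}; fixed.
Sat(AF a) = {t0, t1, t2}

{t0, t1, t2}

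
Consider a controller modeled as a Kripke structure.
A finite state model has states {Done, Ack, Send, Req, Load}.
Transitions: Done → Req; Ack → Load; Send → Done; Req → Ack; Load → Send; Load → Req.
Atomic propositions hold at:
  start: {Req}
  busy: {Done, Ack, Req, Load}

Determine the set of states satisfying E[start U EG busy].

EG busy: greatest fixpoint, start Z0 = {Done, Ack, Req, Load}, keep only states in Sat with some successor in Z. Already a fixed point.
Sat(EG busy) = {Done, Ack, Req, Load}
E[start U EG busy]: least fixpoint, start Z0 = Sat(EG busy) = {Done, Ack, Req, Load}, add states in Sat(start) with some successor in Z. Already a fixed point.
Sat(E[start U EG busy]) = {Done, Ack, Req, Load}

{Done, Ack, Req, Load}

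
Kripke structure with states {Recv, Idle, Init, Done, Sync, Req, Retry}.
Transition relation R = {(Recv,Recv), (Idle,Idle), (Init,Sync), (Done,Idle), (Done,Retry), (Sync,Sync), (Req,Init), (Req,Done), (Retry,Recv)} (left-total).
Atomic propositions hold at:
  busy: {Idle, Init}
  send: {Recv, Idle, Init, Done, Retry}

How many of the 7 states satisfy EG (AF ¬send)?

3

Sat(¬send) = {Sync, Req}
AF ¬send: least fixpoint, start Z0 = {Sync, Req}, add states with every successor in Z. Z1 = {Init, Sync, Req}; fixed.
Sat(AF ¬send) = {Init, Sync, Req}
EG (AF ¬send): greatest fixpoint, start Z0 = {Init, Sync, Req}, keep only states in Sat with some successor in Z. Already a fixed point.
Sat(EG (AF ¬send)) = {Init, Sync, Req}
|Sat(EG (AF ¬send))| = |{Init, Sync, Req}| = 3.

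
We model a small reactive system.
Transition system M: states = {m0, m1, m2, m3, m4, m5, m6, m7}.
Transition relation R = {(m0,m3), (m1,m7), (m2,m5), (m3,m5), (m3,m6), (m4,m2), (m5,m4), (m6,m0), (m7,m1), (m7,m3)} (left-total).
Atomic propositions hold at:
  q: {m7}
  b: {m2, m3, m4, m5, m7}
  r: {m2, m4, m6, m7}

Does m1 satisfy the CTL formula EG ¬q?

Sat(¬q) = {m0, m1, m2, m3, m4, m5, m6}
EG ¬q: greatest fixpoint, start Z0 = {m0, m1, m2, m3, m4, m5, m6}, keep only states in Sat with some successor in Z. Z1 = {m0, m2, m3, m4, m5, m6}; fixed.
Sat(EG ¬q) = {m0, m2, m3, m4, m5, m6}
m1 ∉ Sat(EG ¬q) = {m0, m2, m3, m4, m5, m6}, so the formula does not hold at m1.

No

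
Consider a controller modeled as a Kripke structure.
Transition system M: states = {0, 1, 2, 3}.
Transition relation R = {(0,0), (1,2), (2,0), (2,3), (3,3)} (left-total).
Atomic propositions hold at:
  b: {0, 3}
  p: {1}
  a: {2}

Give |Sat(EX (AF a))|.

AF a: least fixpoint, start Z0 = {2}, add states with every successor in Z. Z1 = {1, 2}; fixed.
Sat(AF a) = {1, 2}
Sat(EX (AF a)) = {s : some successor in {1, 2}} = {1}
|Sat(EX (AF a))| = |{1}| = 1.

1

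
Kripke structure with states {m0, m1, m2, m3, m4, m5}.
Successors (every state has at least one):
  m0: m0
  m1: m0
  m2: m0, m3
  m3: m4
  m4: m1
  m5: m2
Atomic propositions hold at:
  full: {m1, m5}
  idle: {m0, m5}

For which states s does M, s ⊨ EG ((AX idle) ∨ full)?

{m0, m1}

Sat(AX idle) = {s : every successor in {m0, m5}} = {m0, m1}
Sat((AX idle) ∨ full) = {m0, m1, m5}
EG ((AX idle) ∨ full): greatest fixpoint, start Z0 = {m0, m1, m5}, keep only states in Sat with some successor in Z. Z1 = {m0, m1}; fixed.
Sat(EG ((AX idle) ∨ full)) = {m0, m1}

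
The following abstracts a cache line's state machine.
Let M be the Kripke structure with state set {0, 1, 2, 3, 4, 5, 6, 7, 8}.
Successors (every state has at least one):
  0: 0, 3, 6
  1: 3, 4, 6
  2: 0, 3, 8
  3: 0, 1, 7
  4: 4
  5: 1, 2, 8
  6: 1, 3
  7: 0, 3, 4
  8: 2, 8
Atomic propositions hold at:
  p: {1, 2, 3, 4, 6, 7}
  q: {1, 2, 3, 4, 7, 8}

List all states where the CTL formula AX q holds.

Sat(AX q) = {s : every successor in {1, 2, 3, 4, 7, 8}} = {4, 5, 6, 8}

{4, 5, 6, 8}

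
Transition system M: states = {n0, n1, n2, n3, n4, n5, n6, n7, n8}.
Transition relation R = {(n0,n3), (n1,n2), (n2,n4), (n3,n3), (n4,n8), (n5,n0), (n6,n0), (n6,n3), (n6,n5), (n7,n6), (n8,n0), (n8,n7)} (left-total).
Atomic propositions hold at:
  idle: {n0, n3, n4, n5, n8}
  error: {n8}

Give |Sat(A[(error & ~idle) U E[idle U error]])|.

2

Sat(~idle) = {n1, n2, n6, n7}
Sat(error & ~idle) = ∅
E[idle U error]: least fixpoint, start Z0 = Sat(error) = {n8}, add states in Sat(idle) with some successor in Z. Z1 = {n4, n8}; fixed.
Sat(E[idle U error]) = {n4, n8}
A[(error & ~idle) U E[idle U error]]: least fixpoint, start Z0 = Sat(E[idle U error]) = {n4, n8}, add states in Sat(error & ~idle) with every successor in Z. Already a fixed point.
Sat(A[(error & ~idle) U E[idle U error]]) = {n4, n8}
|Sat(A[(error & ~idle) U E[idle U error]])| = |{n4, n8}| = 2.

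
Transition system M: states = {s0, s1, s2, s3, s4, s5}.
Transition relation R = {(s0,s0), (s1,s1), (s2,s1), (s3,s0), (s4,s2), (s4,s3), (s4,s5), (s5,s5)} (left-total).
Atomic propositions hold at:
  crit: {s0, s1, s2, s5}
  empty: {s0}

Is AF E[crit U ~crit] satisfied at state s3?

Sat(~crit) = {s3, s4}
E[crit U ~crit]: least fixpoint, start Z0 = Sat(~crit) = {s3, s4}, add states in Sat(crit) with some successor in Z. Already a fixed point.
Sat(E[crit U ~crit]) = {s3, s4}
AF E[crit U ~crit]: least fixpoint, start Z0 = {s3, s4}, add states with every successor in Z. Already a fixed point.
Sat(AF E[crit U ~crit]) = {s3, s4}
s3 ∈ Sat(AF E[crit U ~crit]) = {s3, s4}, so the formula holds at s3.

Yes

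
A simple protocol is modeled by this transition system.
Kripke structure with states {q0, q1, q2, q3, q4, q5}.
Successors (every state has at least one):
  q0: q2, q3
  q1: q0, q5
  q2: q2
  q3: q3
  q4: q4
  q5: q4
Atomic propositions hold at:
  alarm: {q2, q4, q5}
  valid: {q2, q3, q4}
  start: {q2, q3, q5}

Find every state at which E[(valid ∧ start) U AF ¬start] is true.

{q0, q1, q4, q5}

Sat(valid ∧ start) = {q2, q3}
Sat(¬start) = {q0, q1, q4}
AF ¬start: least fixpoint, start Z0 = {q0, q1, q4}, add states with every successor in Z. Z1 = {q0, q1, q4, q5}; fixed.
Sat(AF ¬start) = {q0, q1, q4, q5}
E[(valid ∧ start) U AF ¬start]: least fixpoint, start Z0 = Sat(AF ¬start) = {q0, q1, q4, q5}, add states in Sat(valid ∧ start) with some successor in Z. Already a fixed point.
Sat(E[(valid ∧ start) U AF ¬start]) = {q0, q1, q4, q5}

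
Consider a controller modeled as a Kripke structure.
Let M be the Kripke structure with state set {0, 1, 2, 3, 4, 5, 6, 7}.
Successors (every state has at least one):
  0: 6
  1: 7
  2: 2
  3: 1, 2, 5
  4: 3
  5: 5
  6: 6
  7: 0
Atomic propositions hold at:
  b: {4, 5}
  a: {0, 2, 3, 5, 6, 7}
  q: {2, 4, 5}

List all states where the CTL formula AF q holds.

{2, 4, 5}

AF q: least fixpoint, start Z0 = {2, 4, 5}, add states with every successor in Z. Already a fixed point.
Sat(AF q) = {2, 4, 5}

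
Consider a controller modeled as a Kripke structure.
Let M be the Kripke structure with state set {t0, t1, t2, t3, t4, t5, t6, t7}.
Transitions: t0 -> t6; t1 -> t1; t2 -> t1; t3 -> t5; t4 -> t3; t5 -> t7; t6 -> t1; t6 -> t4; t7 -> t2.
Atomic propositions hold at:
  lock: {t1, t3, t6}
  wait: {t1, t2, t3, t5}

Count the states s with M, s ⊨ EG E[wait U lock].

E[wait U lock]: least fixpoint, start Z0 = Sat(lock) = {t1, t3, t6}, add states in Sat(wait) with some successor in Z. Z1 = {t1, t2, t3, t6}; fixed.
Sat(E[wait U lock]) = {t1, t2, t3, t6}
EG E[wait U lock]: greatest fixpoint, start Z0 = {t1, t2, t3, t6}, keep only states in Sat with some successor in Z. Z1 = {t1, t2, t6}; fixed.
Sat(EG E[wait U lock]) = {t1, t2, t6}
|Sat(EG E[wait U lock])| = |{t1, t2, t6}| = 3.

3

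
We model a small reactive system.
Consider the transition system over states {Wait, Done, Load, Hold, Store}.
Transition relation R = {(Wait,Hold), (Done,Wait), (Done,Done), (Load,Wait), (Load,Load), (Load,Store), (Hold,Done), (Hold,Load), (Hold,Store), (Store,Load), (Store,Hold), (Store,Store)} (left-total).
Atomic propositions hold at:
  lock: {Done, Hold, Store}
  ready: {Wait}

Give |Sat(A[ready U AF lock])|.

AF lock: least fixpoint, start Z0 = {Done, Hold, Store}, add states with every successor in Z. Z1 = {Wait, Done, Hold, Store}; fixed.
Sat(AF lock) = {Wait, Done, Hold, Store}
A[ready U AF lock]: least fixpoint, start Z0 = Sat(AF lock) = {Wait, Done, Hold, Store}, add states in Sat(ready) with every successor in Z. Already a fixed point.
Sat(A[ready U AF lock]) = {Wait, Done, Hold, Store}
|Sat(A[ready U AF lock])| = |{Wait, Done, Hold, Store}| = 4.

4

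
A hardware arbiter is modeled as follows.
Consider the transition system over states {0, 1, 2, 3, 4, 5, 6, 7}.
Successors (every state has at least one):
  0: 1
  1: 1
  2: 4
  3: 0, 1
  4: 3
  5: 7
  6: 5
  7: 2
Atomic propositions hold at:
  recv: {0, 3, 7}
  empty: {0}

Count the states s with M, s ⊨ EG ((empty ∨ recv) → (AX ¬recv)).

Sat(empty ∨ recv) = {0, 3, 7}
Sat(¬recv) = {1, 2, 4, 5, 6}
Sat(AX ¬recv) = {s : every successor in {1, 2, 4, 5, 6}} = {0, 1, 2, 6, 7}
Sat((empty ∨ recv) → (AX ¬recv)) = {0, 1, 2, 4, 5, 6, 7}
EG ((empty ∨ recv) → (AX ¬recv)): greatest fixpoint, start Z0 = {0, 1, 2, 4, 5, 6, 7}, keep only states in Sat with some successor in Z. Z1 = {0, 1, 2, 5, 6, 7}; Z2 = {0, 1, 5, 6, 7}; Z3 = {0, 1, 5, 6}; Z4 = {0, 1, 6}; Z5 = {0, 1}; fixed.
Sat(EG ((empty ∨ recv) → (AX ¬recv))) = {0, 1}
|Sat(EG ((empty ∨ recv) → (AX ¬recv)))| = |{0, 1}| = 2.

2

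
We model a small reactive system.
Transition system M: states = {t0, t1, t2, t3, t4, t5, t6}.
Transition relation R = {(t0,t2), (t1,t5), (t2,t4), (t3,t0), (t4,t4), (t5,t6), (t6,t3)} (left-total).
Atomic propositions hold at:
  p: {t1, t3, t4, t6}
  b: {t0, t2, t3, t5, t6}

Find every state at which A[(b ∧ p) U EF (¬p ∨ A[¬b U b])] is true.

Sat(b ∧ p) = {t3, t6}
Sat(¬p) = {t0, t2, t5}
Sat(¬b) = {t1, t4}
A[¬b U b]: least fixpoint, start Z0 = Sat(b) = {t0, t2, t3, t5, t6}, add states in Sat(¬b) with every successor in Z. Z1 = {t0, t1, t2, t3, t5, t6}; fixed.
Sat(A[¬b U b]) = {t0, t1, t2, t3, t5, t6}
Sat(¬p ∨ A[¬b U b]) = {t0, t1, t2, t3, t5, t6}
EF (¬p ∨ A[¬b U b]): least fixpoint, start Z0 = {t0, t1, t2, t3, t5, t6}, add states with some successor in Z. Already a fixed point.
Sat(EF (¬p ∨ A[¬b U b])) = {t0, t1, t2, t3, t5, t6}
A[(b ∧ p) U EF (¬p ∨ A[¬b U b])]: least fixpoint, start Z0 = Sat(EF (¬p ∨ A[¬b U b])) = {t0, t1, t2, t3, t5, t6}, add states in Sat(b ∧ p) with every successor in Z. Already a fixed point.
Sat(A[(b ∧ p) U EF (¬p ∨ A[¬b U b])]) = {t0, t1, t2, t3, t5, t6}

{t0, t1, t2, t3, t5, t6}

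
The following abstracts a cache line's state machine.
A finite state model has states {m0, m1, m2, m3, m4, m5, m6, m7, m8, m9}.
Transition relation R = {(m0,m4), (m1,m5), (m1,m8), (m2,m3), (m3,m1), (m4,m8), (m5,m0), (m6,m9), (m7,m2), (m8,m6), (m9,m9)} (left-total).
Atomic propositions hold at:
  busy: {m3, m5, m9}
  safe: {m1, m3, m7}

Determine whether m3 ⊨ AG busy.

No

AG busy: greatest fixpoint, start Z0 = {m3, m5, m9}, keep only states in Sat with every successor in Z. Z1 = {m9}; fixed.
Sat(AG busy) = {m9}
m3 ∉ Sat(AG busy) = {m9}, so the formula does not hold at m3.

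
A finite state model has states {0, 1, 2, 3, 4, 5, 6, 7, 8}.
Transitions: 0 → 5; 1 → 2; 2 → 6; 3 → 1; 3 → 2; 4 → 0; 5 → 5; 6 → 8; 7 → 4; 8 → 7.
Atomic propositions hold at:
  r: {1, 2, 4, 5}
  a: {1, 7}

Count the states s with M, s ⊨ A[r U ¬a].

Sat(¬a) = {0, 2, 3, 4, 5, 6, 8}
A[r U ¬a]: least fixpoint, start Z0 = Sat(¬a) = {0, 2, 3, 4, 5, 6, 8}, add states in Sat(r) with every successor in Z. Z1 = {0, 1, 2, 3, 4, 5, 6, 8}; fixed.
Sat(A[r U ¬a]) = {0, 1, 2, 3, 4, 5, 6, 8}
|Sat(A[r U ¬a])| = |{0, 1, 2, 3, 4, 5, 6, 8}| = 8.

8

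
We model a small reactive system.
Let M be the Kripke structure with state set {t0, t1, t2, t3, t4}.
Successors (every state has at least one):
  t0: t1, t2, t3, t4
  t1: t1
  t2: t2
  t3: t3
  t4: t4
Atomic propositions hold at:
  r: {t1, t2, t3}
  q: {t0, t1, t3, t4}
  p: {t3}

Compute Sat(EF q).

{t0, t1, t3, t4}

EF q: least fixpoint, start Z0 = {t0, t1, t3, t4}, add states with some successor in Z. Already a fixed point.
Sat(EF q) = {t0, t1, t3, t4}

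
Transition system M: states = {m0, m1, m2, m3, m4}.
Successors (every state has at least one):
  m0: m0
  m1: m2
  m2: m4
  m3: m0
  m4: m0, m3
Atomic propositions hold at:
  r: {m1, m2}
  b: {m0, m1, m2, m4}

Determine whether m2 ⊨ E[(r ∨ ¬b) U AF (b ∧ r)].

Yes

Sat(¬b) = {m3}
Sat(r ∨ ¬b) = {m1, m2, m3}
Sat(b ∧ r) = {m1, m2}
AF (b ∧ r): least fixpoint, start Z0 = {m1, m2}, add states with every successor in Z. Already a fixed point.
Sat(AF (b ∧ r)) = {m1, m2}
E[(r ∨ ¬b) U AF (b ∧ r)]: least fixpoint, start Z0 = Sat(AF (b ∧ r)) = {m1, m2}, add states in Sat(r ∨ ¬b) with some successor in Z. Already a fixed point.
Sat(E[(r ∨ ¬b) U AF (b ∧ r)]) = {m1, m2}
m2 ∈ Sat(E[(r ∨ ¬b) U AF (b ∧ r)]) = {m1, m2}, so the formula holds at m2.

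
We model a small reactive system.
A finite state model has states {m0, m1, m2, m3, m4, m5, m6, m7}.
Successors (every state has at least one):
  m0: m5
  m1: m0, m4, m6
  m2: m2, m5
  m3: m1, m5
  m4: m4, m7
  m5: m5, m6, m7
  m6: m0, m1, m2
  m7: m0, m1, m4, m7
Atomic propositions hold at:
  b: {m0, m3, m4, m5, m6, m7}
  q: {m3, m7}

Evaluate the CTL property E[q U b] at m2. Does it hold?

E[q U b]: least fixpoint, start Z0 = Sat(b) = {m0, m3, m4, m5, m6, m7}, add states in Sat(q) with some successor in Z. Already a fixed point.
Sat(E[q U b]) = {m0, m3, m4, m5, m6, m7}
m2 ∉ Sat(E[q U b]) = {m0, m3, m4, m5, m6, m7}, so the formula does not hold at m2.

No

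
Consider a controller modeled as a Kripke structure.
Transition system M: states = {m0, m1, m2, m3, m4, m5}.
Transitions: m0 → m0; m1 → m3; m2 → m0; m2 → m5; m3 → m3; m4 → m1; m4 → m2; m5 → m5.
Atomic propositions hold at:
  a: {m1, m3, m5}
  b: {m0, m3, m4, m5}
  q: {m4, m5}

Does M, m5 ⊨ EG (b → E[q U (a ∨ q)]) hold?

Yes

Sat(a ∨ q) = {m1, m3, m4, m5}
E[q U (a ∨ q)]: least fixpoint, start Z0 = Sat((a ∨ q)) = {m1, m3, m4, m5}, add states in Sat(q) with some successor in Z. Already a fixed point.
Sat(E[q U (a ∨ q)]) = {m1, m3, m4, m5}
Sat(b → E[q U (a ∨ q)]) = {m1, m2, m3, m4, m5}
EG (b → E[q U (a ∨ q)]): greatest fixpoint, start Z0 = {m1, m2, m3, m4, m5}, keep only states in Sat with some successor in Z. Already a fixed point.
Sat(EG (b → E[q U (a ∨ q)])) = {m1, m2, m3, m4, m5}
m5 ∈ Sat(EG (b → E[q U (a ∨ q)])) = {m1, m2, m3, m4, m5}, so the formula holds at m5.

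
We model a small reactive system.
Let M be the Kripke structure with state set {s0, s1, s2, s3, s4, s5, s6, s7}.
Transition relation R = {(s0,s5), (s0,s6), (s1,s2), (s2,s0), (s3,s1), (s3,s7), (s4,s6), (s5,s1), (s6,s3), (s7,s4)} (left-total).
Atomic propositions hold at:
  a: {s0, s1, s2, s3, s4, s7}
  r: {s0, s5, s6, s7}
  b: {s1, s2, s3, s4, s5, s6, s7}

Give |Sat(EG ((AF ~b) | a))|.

5

Sat(~b) = {s0}
AF ~b: least fixpoint, start Z0 = {s0}, add states with every successor in Z. Z1 = {s0, s2}; Z2 = {s0, s1, s2}; Z3 = {s0, s1, s2, s5}; fixed.
Sat(AF ~b) = {s0, s1, s2, s5}
Sat((AF ~b) | a) = {s0, s1, s2, s3, s4, s5, s7}
EG ((AF ~b) | a): greatest fixpoint, start Z0 = {s0, s1, s2, s3, s4, s5, s7}, keep only states in Sat with some successor in Z. Z1 = {s0, s1, s2, s3, s5, s7}; Z2 = {s0, s1, s2, s3, s5}; fixed.
Sat(EG ((AF ~b) | a)) = {s0, s1, s2, s3, s5}
|Sat(EG ((AF ~b) | a))| = |{s0, s1, s2, s3, s5}| = 5.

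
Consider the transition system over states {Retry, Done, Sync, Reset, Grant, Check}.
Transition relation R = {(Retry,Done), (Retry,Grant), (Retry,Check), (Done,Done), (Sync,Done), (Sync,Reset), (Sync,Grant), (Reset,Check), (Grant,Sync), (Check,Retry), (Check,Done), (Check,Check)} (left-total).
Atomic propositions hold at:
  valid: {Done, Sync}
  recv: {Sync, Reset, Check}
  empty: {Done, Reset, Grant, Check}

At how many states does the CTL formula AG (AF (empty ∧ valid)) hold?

1

Sat(empty ∧ valid) = {Done}
AF (empty ∧ valid): least fixpoint, start Z0 = {Done}, add states with every successor in Z. Already a fixed point.
Sat(AF (empty ∧ valid)) = {Done}
AG (AF (empty ∧ valid)): greatest fixpoint, start Z0 = {Done}, keep only states in Sat with every successor in Z. Already a fixed point.
Sat(AG (AF (empty ∧ valid))) = {Done}
|Sat(AG (AF (empty ∧ valid)))| = |{Done}| = 1.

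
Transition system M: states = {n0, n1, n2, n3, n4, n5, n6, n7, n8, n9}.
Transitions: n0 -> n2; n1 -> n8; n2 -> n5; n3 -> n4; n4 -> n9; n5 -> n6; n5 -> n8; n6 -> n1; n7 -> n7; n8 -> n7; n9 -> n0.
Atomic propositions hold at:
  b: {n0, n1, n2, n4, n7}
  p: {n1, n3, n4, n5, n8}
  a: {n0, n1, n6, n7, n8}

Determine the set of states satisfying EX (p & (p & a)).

Sat(p & a) = {n1, n8}
Sat(p & (p & a)) = {n1, n8}
Sat(EX (p & (p & a))) = {s : some successor in {n1, n8}} = {n1, n5, n6}

{n1, n5, n6}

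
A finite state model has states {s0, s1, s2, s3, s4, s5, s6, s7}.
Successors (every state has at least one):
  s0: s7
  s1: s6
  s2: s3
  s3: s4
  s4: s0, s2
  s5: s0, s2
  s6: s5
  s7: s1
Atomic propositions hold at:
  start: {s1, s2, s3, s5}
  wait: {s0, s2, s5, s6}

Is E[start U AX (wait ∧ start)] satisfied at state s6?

Sat(wait ∧ start) = {s2, s5}
Sat(AX (wait ∧ start)) = {s : every successor in {s2, s5}} = {s6}
E[start U AX (wait ∧ start)]: least fixpoint, start Z0 = Sat(AX (wait ∧ start)) = {s6}, add states in Sat(start) with some successor in Z. Z1 = {s1, s6}; fixed.
Sat(E[start U AX (wait ∧ start)]) = {s1, s6}
s6 ∈ Sat(E[start U AX (wait ∧ start)]) = {s1, s6}, so the formula holds at s6.

Yes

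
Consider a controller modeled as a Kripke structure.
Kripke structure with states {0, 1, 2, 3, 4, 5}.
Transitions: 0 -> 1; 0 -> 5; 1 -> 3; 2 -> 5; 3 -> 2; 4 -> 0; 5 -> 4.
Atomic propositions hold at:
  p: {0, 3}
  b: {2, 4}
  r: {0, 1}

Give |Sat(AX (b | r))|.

3

Sat(b | r) = {0, 1, 2, 4}
Sat(AX (b | r)) = {s : every successor in {0, 1, 2, 4}} = {3, 4, 5}
|Sat(AX (b | r))| = |{3, 4, 5}| = 3.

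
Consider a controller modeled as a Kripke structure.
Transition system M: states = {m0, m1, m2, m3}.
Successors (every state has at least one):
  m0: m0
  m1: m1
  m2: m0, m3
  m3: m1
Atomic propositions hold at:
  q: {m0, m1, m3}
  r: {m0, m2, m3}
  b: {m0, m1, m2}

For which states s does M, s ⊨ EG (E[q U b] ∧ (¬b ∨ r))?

E[q U b]: least fixpoint, start Z0 = Sat(b) = {m0, m1, m2}, add states in Sat(q) with some successor in Z. Z1 = {m0, m1, m2, m3}; fixed.
Sat(E[q U b]) = {m0, m1, m2, m3}
Sat(¬b) = {m3}
Sat(¬b ∨ r) = {m0, m2, m3}
Sat(E[q U b] ∧ (¬b ∨ r)) = {m0, m2, m3}
EG (E[q U b] ∧ (¬b ∨ r)): greatest fixpoint, start Z0 = {m0, m2, m3}, keep only states in Sat with some successor in Z. Z1 = {m0, m2}; fixed.
Sat(EG (E[q U b] ∧ (¬b ∨ r))) = {m0, m2}

{m0, m2}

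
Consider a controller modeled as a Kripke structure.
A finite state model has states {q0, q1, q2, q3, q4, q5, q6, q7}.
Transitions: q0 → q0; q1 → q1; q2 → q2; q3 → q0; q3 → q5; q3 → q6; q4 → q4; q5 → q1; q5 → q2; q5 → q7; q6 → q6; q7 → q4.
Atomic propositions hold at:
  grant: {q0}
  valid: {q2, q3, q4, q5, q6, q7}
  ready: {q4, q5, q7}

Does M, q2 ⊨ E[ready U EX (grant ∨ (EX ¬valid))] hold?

Sat(¬valid) = {q0, q1}
Sat(EX ¬valid) = {s : some successor in {q0, q1}} = {q0, q1, q3, q5}
Sat(grant ∨ (EX ¬valid)) = {q0, q1, q3, q5}
Sat(EX (grant ∨ (EX ¬valid))) = {s : some successor in {q0, q1, q3, q5}} = {q0, q1, q3, q5}
E[ready U EX (grant ∨ (EX ¬valid))]: least fixpoint, start Z0 = Sat(EX (grant ∨ (EX ¬valid))) = {q0, q1, q3, q5}, add states in Sat(ready) with some successor in Z. Already a fixed point.
Sat(E[ready U EX (grant ∨ (EX ¬valid))]) = {q0, q1, q3, q5}
q2 ∉ Sat(E[ready U EX (grant ∨ (EX ¬valid))]) = {q0, q1, q3, q5}, so the formula does not hold at q2.

No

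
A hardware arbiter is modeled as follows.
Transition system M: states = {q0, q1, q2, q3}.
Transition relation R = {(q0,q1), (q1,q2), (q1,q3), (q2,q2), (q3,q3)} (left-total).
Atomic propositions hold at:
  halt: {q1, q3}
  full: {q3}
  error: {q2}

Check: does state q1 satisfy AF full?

No

AF full: least fixpoint, start Z0 = {q3}, add states with every successor in Z. Already a fixed point.
Sat(AF full) = {q3}
q1 ∉ Sat(AF full) = {q3}, so the formula does not hold at q1.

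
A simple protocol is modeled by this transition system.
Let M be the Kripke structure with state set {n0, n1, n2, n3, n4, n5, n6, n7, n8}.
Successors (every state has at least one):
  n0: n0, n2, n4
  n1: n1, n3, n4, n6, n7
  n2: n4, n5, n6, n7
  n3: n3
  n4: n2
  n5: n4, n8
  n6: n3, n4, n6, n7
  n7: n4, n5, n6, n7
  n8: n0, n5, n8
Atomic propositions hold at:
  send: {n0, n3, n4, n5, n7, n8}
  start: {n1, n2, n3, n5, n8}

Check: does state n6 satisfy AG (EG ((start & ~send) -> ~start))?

No

Sat(~send) = {n1, n2, n6}
Sat(start & ~send) = {n1, n2}
Sat(~start) = {n0, n4, n6, n7}
Sat((start & ~send) -> ~start) = {n0, n3, n4, n5, n6, n7, n8}
EG ((start & ~send) -> ~start): greatest fixpoint, start Z0 = {n0, n3, n4, n5, n6, n7, n8}, keep only states in Sat with some successor in Z. Z1 = {n0, n3, n5, n6, n7, n8}; fixed.
Sat(EG ((start & ~send) -> ~start)) = {n0, n3, n5, n6, n7, n8}
AG (EG ((start & ~send) -> ~start)): greatest fixpoint, start Z0 = {n0, n3, n5, n6, n7, n8}, keep only states in Sat with every successor in Z. Z1 = {n3, n8}; Z2 = {n3}; fixed.
Sat(AG (EG ((start & ~send) -> ~start))) = {n3}
n6 ∉ Sat(AG (EG ((start & ~send) -> ~start))) = {n3}, so the formula does not hold at n6.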